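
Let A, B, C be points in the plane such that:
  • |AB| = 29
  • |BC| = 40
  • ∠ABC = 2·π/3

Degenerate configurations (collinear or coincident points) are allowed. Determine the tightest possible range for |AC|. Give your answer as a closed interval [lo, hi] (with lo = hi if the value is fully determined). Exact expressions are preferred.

|AC| = √(3601)  (≈ 60.0083)

|AB| ∈ {29}
|BC| ∈ {40}
|AC| ∈ {√(3601)}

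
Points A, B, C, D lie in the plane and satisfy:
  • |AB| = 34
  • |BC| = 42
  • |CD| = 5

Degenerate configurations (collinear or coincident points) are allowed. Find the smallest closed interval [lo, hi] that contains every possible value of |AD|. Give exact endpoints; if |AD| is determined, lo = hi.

|AB| ∈ {34}
|BC| ∈ {42}
|CD| ∈ {5}
|AC| ∈ [8, 76]
|BD| ∈ [37, 47]
|AD| ∈ [3, 81]

|AD| ∈ [3, 81]  (≈ [3.0000, 81.0000])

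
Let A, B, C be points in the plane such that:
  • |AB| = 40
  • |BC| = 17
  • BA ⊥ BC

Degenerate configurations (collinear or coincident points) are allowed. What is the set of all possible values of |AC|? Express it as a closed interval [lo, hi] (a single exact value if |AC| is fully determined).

|AC| = √(1889)  (≈ 43.4626)

|AB| ∈ {40}
|BC| ∈ {17}
|AC| ∈ {√(1889)}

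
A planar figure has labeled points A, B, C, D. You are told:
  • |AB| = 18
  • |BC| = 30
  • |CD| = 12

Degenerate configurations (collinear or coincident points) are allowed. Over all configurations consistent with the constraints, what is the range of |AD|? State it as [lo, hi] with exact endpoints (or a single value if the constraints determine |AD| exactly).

|AD| ∈ [0, 60]  (≈ [0.0000, 60.0000])

|AB| ∈ {18}
|BC| ∈ {30}
|CD| ∈ {12}
|AC| ∈ [12, 48]
|BD| ∈ [18, 42]
|AD| ∈ [0, 60]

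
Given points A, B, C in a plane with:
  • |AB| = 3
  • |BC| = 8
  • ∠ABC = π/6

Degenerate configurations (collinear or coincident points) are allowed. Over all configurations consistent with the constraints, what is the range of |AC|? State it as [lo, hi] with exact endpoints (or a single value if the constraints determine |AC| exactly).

|AB| ∈ {3}
|BC| ∈ {8}
|AC| ∈ {√(73 - 24·√(3))}

|AC| = √(73 - 24·√(3))  (≈ 5.6063)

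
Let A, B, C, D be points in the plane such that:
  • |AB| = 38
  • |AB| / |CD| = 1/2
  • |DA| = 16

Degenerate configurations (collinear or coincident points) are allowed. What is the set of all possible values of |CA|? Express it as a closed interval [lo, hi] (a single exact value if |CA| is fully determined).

|AB| ∈ {38}
|AD| ∈ {16}
|CD| ∈ {76}
|BD| ∈ [22, 54]
|AC| ∈ [60, 92]
|BC| ∈ [22, 130]

|CA| ∈ [60, 92]  (≈ [60.0000, 92.0000])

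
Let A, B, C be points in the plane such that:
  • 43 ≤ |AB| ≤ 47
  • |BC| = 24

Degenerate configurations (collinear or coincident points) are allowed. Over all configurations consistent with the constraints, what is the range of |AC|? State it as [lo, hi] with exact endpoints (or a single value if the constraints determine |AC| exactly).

|AB| ∈ [43, 47]
|BC| ∈ {24}
|AC| ∈ [19, 71]

|AC| ∈ [19, 71]  (≈ [19.0000, 71.0000])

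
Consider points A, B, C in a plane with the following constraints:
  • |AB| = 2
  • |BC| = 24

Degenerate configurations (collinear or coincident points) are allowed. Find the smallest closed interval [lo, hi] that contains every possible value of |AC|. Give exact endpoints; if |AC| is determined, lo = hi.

|AC| ∈ [22, 26]  (≈ [22.0000, 26.0000])

|AB| ∈ {2}
|BC| ∈ {24}
|AC| ∈ [22, 26]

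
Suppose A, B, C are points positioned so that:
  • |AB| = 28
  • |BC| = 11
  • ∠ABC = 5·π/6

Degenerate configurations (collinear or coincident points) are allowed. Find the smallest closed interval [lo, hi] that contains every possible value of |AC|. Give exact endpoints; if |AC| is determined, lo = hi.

|AB| ∈ {28}
|BC| ∈ {11}
|AC| ∈ {√(308·√(3) + 905)}

|AC| = √(308·√(3) + 905)  (≈ 37.9272)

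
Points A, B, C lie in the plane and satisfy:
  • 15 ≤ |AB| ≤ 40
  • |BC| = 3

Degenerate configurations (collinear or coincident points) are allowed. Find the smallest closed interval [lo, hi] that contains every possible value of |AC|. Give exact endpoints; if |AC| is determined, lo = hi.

|AC| ∈ [12, 43]  (≈ [12.0000, 43.0000])

|AB| ∈ [15, 40]
|BC| ∈ {3}
|AC| ∈ [12, 43]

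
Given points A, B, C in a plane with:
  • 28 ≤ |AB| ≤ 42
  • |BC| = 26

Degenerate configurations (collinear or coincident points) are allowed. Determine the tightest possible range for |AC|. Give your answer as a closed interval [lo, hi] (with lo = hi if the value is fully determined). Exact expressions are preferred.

|AC| ∈ [2, 68]  (≈ [2.0000, 68.0000])

|AB| ∈ [28, 42]
|BC| ∈ {26}
|AC| ∈ [2, 68]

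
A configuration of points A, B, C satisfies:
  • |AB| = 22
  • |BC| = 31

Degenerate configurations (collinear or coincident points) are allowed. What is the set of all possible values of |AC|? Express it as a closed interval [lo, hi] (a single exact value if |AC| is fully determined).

|AC| ∈ [9, 53]  (≈ [9.0000, 53.0000])

|AB| ∈ {22}
|BC| ∈ {31}
|AC| ∈ [9, 53]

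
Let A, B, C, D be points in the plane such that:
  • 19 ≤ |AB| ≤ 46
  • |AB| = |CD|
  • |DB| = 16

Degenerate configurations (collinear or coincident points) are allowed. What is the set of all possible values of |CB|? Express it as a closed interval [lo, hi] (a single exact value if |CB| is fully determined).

|AB| ∈ [19, 46]
|BD| ∈ {16}
|CD| ∈ [19, 46]
|AD| ∈ [3, 62]
|BC| ∈ [3, 62]
|AC| ∈ [0, 108]

|CB| ∈ [3, 62]  (≈ [3.0000, 62.0000])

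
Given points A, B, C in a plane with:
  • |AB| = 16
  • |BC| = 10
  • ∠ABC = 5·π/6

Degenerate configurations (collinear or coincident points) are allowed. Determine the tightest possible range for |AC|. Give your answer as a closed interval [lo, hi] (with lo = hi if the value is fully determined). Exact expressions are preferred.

|AC| = 2·√(40·√(3) + 89)  (≈ 25.1620)

|AB| ∈ {16}
|BC| ∈ {10}
|AC| ∈ {2·√(40·√(3) + 89)}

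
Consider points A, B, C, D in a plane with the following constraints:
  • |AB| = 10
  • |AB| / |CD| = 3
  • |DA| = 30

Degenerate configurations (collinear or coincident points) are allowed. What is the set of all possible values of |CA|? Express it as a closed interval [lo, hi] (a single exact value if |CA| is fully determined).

|AB| ∈ {10}
|AD| ∈ {30}
|CD| ∈ {10/3}
|BD| ∈ [20, 40]
|AC| ∈ [80/3, 100/3]
|BC| ∈ [50/3, 130/3]

|CA| ∈ [80/3, 100/3]  (≈ [26.6667, 33.3333])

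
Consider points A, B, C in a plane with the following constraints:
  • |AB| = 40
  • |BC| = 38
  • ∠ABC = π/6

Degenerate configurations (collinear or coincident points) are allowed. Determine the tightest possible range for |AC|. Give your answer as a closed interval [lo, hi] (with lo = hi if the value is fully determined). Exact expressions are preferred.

|AB| ∈ {40}
|BC| ∈ {38}
|AC| ∈ {2·√(761 - 380·√(3))}

|AC| = 2·√(761 - 380·√(3))  (≈ 20.2801)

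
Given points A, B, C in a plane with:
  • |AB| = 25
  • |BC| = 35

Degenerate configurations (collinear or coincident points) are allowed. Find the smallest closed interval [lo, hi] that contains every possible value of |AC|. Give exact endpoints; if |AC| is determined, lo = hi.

|AC| ∈ [10, 60]  (≈ [10.0000, 60.0000])

|AB| ∈ {25}
|BC| ∈ {35}
|AC| ∈ [10, 60]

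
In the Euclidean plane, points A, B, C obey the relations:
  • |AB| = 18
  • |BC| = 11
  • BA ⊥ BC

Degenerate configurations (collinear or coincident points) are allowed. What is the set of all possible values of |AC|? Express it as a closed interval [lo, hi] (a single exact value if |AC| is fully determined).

|AB| ∈ {18}
|BC| ∈ {11}
|AC| ∈ {√(445)}

|AC| = √(445)  (≈ 21.0950)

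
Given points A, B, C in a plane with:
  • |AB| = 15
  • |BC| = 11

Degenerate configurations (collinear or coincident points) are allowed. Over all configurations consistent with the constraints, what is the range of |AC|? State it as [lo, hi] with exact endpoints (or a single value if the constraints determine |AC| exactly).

|AC| ∈ [4, 26]  (≈ [4.0000, 26.0000])

|AB| ∈ {15}
|BC| ∈ {11}
|AC| ∈ [4, 26]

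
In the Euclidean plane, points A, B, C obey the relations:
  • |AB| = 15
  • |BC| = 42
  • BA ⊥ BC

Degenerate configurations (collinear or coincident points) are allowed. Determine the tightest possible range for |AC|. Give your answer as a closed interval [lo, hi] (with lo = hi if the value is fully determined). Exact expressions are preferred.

|AC| = 3·√(221)  (≈ 44.5982)

|AB| ∈ {15}
|BC| ∈ {42}
|AC| ∈ {3·√(221)}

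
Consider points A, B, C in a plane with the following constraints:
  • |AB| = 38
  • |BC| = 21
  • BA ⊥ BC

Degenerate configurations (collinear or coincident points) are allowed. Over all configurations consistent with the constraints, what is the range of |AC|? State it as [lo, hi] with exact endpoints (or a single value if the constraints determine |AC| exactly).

|AC| = √(1885)  (≈ 43.4166)

|AB| ∈ {38}
|BC| ∈ {21}
|AC| ∈ {√(1885)}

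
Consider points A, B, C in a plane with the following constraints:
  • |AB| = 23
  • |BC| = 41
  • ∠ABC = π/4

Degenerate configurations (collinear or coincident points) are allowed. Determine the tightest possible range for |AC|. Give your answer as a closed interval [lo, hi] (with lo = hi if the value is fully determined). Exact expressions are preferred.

|AC| = √(2210 - 943·√(2))  (≈ 29.6040)

|AB| ∈ {23}
|BC| ∈ {41}
|AC| ∈ {√(2210 - 943·√(2))}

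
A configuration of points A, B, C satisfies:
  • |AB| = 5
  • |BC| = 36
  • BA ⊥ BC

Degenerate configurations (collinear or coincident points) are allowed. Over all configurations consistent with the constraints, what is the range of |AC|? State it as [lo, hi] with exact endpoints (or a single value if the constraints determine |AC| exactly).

|AB| ∈ {5}
|BC| ∈ {36}
|AC| ∈ {√(1321)}

|AC| = √(1321)  (≈ 36.3456)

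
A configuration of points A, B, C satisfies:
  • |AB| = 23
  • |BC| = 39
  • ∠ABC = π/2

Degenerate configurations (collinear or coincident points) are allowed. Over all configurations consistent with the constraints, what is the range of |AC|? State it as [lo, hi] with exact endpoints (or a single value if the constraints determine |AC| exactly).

|AB| ∈ {23}
|BC| ∈ {39}
|AC| ∈ {5·√(82)}

|AC| = 5·√(82)  (≈ 45.2769)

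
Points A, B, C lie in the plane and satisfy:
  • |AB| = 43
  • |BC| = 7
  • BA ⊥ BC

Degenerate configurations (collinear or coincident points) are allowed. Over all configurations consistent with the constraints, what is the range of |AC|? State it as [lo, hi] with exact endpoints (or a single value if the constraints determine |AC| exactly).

|AB| ∈ {43}
|BC| ∈ {7}
|AC| ∈ {√(1898)}

|AC| = √(1898)  (≈ 43.5660)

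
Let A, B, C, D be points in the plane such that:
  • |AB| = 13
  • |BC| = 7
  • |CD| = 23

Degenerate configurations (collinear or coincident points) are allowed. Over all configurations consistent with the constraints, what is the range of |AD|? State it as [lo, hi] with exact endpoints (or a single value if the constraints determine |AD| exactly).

|AD| ∈ [3, 43]  (≈ [3.0000, 43.0000])

|AB| ∈ {13}
|BC| ∈ {7}
|CD| ∈ {23}
|AC| ∈ [6, 20]
|BD| ∈ [16, 30]
|AD| ∈ [3, 43]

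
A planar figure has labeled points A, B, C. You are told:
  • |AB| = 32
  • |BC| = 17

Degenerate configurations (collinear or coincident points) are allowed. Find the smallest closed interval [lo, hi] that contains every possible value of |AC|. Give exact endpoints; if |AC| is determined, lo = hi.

|AB| ∈ {32}
|BC| ∈ {17}
|AC| ∈ [15, 49]

|AC| ∈ [15, 49]  (≈ [15.0000, 49.0000])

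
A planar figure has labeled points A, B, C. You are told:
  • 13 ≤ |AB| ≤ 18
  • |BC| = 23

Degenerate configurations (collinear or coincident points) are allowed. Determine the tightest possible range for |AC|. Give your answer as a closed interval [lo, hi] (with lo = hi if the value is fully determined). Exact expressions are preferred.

|AC| ∈ [5, 41]  (≈ [5.0000, 41.0000])

|AB| ∈ [13, 18]
|BC| ∈ {23}
|AC| ∈ [5, 41]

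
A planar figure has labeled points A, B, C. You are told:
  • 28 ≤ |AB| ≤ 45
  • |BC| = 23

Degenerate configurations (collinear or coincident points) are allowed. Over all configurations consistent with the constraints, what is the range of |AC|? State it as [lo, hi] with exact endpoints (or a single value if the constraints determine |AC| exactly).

|AB| ∈ [28, 45]
|BC| ∈ {23}
|AC| ∈ [5, 68]

|AC| ∈ [5, 68]  (≈ [5.0000, 68.0000])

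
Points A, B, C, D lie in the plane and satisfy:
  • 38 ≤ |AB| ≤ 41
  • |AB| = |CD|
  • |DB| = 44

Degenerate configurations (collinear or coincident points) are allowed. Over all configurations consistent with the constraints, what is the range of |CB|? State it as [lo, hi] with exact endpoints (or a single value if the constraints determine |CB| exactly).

|AB| ∈ [38, 41]
|BD| ∈ {44}
|CD| ∈ [38, 41]
|AD| ∈ [3, 85]
|BC| ∈ [3, 85]
|AC| ∈ [0, 126]

|CB| ∈ [3, 85]  (≈ [3.0000, 85.0000])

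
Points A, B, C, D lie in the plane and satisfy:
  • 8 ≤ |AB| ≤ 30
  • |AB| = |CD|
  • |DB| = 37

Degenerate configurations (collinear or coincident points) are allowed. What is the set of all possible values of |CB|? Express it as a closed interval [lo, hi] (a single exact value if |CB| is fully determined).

|CB| ∈ [7, 67]  (≈ [7.0000, 67.0000])

|AB| ∈ [8, 30]
|BD| ∈ {37}
|CD| ∈ [8, 30]
|AD| ∈ [7, 67]
|BC| ∈ [7, 67]
|AC| ∈ [0, 97]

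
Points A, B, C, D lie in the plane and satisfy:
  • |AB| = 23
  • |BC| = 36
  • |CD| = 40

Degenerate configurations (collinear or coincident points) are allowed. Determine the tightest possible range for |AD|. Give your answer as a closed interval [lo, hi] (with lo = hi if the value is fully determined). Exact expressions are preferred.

|AB| ∈ {23}
|BC| ∈ {36}
|CD| ∈ {40}
|AC| ∈ [13, 59]
|BD| ∈ [4, 76]
|AD| ∈ [0, 99]

|AD| ∈ [0, 99]  (≈ [0.0000, 99.0000])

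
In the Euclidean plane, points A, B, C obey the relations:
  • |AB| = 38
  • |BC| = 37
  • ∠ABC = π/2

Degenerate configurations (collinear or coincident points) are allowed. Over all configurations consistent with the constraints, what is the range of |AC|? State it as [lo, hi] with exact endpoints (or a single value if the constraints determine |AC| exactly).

|AC| = √(2813)  (≈ 53.0377)

|AB| ∈ {38}
|BC| ∈ {37}
|AC| ∈ {√(2813)}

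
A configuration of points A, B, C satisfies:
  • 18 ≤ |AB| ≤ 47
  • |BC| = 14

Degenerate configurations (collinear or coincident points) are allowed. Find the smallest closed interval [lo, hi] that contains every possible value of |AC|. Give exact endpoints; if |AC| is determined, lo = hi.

|AC| ∈ [4, 61]  (≈ [4.0000, 61.0000])

|AB| ∈ [18, 47]
|BC| ∈ {14}
|AC| ∈ [4, 61]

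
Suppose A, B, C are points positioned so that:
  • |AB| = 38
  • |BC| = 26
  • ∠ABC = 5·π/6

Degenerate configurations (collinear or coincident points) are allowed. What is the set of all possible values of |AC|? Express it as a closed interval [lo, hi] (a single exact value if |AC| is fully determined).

|AC| = 2·√(247·√(3) + 530)  (≈ 61.8972)

|AB| ∈ {38}
|BC| ∈ {26}
|AC| ∈ {2·√(247·√(3) + 530)}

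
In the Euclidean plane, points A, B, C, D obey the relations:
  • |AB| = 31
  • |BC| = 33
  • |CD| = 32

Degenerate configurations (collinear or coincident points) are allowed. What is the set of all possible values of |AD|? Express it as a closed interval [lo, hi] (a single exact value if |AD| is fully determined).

|AD| ∈ [0, 96]  (≈ [0.0000, 96.0000])

|AB| ∈ {31}
|BC| ∈ {33}
|CD| ∈ {32}
|AC| ∈ [2, 64]
|BD| ∈ [1, 65]
|AD| ∈ [0, 96]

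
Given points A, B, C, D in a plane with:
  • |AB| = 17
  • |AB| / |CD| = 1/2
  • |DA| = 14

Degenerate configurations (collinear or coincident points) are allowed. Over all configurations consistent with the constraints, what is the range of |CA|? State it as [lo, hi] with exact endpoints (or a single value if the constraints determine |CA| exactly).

|AB| ∈ {17}
|AD| ∈ {14}
|CD| ∈ {34}
|BD| ∈ [3, 31]
|AC| ∈ [20, 48]
|BC| ∈ [3, 65]

|CA| ∈ [20, 48]  (≈ [20.0000, 48.0000])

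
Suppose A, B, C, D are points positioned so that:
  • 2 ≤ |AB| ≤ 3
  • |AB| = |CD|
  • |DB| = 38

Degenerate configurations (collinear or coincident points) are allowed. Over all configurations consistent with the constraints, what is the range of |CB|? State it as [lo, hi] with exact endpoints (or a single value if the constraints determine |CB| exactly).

|CB| ∈ [35, 41]  (≈ [35.0000, 41.0000])

|AB| ∈ [2, 3]
|BD| ∈ {38}
|CD| ∈ [2, 3]
|AD| ∈ [35, 41]
|BC| ∈ [35, 41]
|AC| ∈ [32, 44]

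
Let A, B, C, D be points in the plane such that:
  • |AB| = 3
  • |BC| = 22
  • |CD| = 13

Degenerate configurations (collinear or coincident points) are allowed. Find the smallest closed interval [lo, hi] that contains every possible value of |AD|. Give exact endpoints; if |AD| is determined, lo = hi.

|AB| ∈ {3}
|BC| ∈ {22}
|CD| ∈ {13}
|AC| ∈ [19, 25]
|BD| ∈ [9, 35]
|AD| ∈ [6, 38]

|AD| ∈ [6, 38]  (≈ [6.0000, 38.0000])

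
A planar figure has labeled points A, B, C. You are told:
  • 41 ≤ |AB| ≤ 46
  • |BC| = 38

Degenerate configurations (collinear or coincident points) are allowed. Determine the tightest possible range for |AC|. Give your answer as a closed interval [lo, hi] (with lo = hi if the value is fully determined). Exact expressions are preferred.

|AC| ∈ [3, 84]  (≈ [3.0000, 84.0000])

|AB| ∈ [41, 46]
|BC| ∈ {38}
|AC| ∈ [3, 84]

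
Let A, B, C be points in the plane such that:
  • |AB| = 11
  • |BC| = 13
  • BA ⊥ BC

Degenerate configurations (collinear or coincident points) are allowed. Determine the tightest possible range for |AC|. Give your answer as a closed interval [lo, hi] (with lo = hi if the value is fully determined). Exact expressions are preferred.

|AB| ∈ {11}
|BC| ∈ {13}
|AC| ∈ {√(290)}

|AC| = √(290)  (≈ 17.0294)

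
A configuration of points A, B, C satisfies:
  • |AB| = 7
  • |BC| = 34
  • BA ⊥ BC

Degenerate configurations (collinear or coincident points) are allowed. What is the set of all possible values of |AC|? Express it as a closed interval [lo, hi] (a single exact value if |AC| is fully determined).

|AC| = √(1205)  (≈ 34.7131)

|AB| ∈ {7}
|BC| ∈ {34}
|AC| ∈ {√(1205)}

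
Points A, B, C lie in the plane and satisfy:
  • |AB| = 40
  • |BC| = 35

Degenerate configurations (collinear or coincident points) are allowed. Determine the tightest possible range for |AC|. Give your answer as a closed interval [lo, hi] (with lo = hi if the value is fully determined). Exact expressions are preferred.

|AC| ∈ [5, 75]  (≈ [5.0000, 75.0000])

|AB| ∈ {40}
|BC| ∈ {35}
|AC| ∈ [5, 75]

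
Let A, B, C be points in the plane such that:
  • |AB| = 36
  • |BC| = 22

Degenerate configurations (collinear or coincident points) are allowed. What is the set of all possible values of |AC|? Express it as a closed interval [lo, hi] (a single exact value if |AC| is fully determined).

|AC| ∈ [14, 58]  (≈ [14.0000, 58.0000])

|AB| ∈ {36}
|BC| ∈ {22}
|AC| ∈ [14, 58]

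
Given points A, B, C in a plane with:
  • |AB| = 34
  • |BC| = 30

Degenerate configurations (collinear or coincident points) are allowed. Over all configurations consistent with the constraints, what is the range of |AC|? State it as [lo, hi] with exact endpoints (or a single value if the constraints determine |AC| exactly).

|AB| ∈ {34}
|BC| ∈ {30}
|AC| ∈ [4, 64]

|AC| ∈ [4, 64]  (≈ [4.0000, 64.0000])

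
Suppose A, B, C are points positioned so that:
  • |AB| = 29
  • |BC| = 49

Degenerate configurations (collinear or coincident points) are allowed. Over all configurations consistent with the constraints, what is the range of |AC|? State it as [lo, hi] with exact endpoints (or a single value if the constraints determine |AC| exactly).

|AC| ∈ [20, 78]  (≈ [20.0000, 78.0000])

|AB| ∈ {29}
|BC| ∈ {49}
|AC| ∈ [20, 78]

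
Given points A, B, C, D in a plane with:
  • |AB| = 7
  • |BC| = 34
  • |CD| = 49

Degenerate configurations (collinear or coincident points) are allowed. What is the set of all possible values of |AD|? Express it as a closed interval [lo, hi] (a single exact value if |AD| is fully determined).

|AB| ∈ {7}
|BC| ∈ {34}
|CD| ∈ {49}
|AC| ∈ [27, 41]
|BD| ∈ [15, 83]
|AD| ∈ [8, 90]

|AD| ∈ [8, 90]  (≈ [8.0000, 90.0000])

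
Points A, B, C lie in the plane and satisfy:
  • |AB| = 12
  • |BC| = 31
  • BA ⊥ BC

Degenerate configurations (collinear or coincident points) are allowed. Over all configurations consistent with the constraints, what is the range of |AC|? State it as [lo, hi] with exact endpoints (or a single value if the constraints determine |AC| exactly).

|AB| ∈ {12}
|BC| ∈ {31}
|AC| ∈ {√(1105)}

|AC| = √(1105)  (≈ 33.2415)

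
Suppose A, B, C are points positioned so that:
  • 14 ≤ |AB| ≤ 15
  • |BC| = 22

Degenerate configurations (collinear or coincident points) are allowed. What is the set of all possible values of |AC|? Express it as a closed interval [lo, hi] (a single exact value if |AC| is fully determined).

|AC| ∈ [7, 37]  (≈ [7.0000, 37.0000])

|AB| ∈ [14, 15]
|BC| ∈ {22}
|AC| ∈ [7, 37]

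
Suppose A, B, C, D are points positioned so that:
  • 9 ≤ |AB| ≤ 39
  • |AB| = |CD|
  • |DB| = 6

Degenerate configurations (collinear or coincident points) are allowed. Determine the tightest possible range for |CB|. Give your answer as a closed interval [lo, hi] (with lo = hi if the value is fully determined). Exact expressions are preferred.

|AB| ∈ [9, 39]
|BD| ∈ {6}
|CD| ∈ [9, 39]
|AD| ∈ [3, 45]
|BC| ∈ [3, 45]
|AC| ∈ [0, 84]

|CB| ∈ [3, 45]  (≈ [3.0000, 45.0000])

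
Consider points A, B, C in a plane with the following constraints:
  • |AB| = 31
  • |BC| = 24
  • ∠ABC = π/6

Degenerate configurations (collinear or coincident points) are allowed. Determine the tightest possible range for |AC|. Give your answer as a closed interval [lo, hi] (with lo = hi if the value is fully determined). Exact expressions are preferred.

|AC| = √(1537 - 744·√(3))  (≈ 15.7593)

|AB| ∈ {31}
|BC| ∈ {24}
|AC| ∈ {√(1537 - 744·√(3))}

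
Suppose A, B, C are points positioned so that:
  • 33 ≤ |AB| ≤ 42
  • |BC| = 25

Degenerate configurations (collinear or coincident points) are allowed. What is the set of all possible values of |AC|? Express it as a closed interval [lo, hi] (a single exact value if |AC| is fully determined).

|AB| ∈ [33, 42]
|BC| ∈ {25}
|AC| ∈ [8, 67]

|AC| ∈ [8, 67]  (≈ [8.0000, 67.0000])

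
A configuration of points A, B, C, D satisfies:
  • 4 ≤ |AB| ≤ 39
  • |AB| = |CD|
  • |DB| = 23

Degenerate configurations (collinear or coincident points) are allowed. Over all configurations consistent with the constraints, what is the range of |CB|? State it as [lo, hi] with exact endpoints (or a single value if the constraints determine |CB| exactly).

|CB| ∈ [0, 62]  (≈ [0.0000, 62.0000])

|AB| ∈ [4, 39]
|BD| ∈ {23}
|CD| ∈ [4, 39]
|AD| ∈ [0, 62]
|BC| ∈ [0, 62]
|AC| ∈ [0, 101]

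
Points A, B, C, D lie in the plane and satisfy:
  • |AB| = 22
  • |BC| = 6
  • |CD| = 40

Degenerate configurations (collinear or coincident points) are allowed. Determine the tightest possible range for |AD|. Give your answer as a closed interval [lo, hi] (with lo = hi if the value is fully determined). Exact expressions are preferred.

|AB| ∈ {22}
|BC| ∈ {6}
|CD| ∈ {40}
|AC| ∈ [16, 28]
|BD| ∈ [34, 46]
|AD| ∈ [12, 68]

|AD| ∈ [12, 68]  (≈ [12.0000, 68.0000])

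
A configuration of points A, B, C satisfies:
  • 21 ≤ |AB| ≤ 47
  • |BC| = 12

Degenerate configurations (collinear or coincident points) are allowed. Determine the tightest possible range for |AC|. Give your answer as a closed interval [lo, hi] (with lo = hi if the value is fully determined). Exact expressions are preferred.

|AB| ∈ [21, 47]
|BC| ∈ {12}
|AC| ∈ [9, 59]

|AC| ∈ [9, 59]  (≈ [9.0000, 59.0000])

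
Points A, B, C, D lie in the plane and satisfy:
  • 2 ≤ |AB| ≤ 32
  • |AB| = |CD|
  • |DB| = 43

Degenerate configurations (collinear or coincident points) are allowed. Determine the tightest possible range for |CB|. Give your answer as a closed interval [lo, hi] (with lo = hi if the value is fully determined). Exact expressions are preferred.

|AB| ∈ [2, 32]
|BD| ∈ {43}
|CD| ∈ [2, 32]
|AD| ∈ [11, 75]
|BC| ∈ [11, 75]
|AC| ∈ [0, 107]

|CB| ∈ [11, 75]  (≈ [11.0000, 75.0000])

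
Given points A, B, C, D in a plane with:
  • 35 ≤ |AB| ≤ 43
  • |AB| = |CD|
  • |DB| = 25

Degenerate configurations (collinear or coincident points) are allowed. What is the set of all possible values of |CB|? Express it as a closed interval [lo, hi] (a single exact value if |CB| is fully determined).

|CB| ∈ [10, 68]  (≈ [10.0000, 68.0000])

|AB| ∈ [35, 43]
|BD| ∈ {25}
|CD| ∈ [35, 43]
|AD| ∈ [10, 68]
|BC| ∈ [10, 68]
|AC| ∈ [0, 111]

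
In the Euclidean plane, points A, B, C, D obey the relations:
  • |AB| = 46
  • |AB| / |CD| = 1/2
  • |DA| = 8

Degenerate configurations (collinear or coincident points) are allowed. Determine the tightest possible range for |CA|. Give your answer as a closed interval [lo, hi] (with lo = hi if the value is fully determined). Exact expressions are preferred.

|CA| ∈ [84, 100]  (≈ [84.0000, 100.0000])

|AB| ∈ {46}
|AD| ∈ {8}
|CD| ∈ {92}
|BD| ∈ [38, 54]
|AC| ∈ [84, 100]
|BC| ∈ [38, 146]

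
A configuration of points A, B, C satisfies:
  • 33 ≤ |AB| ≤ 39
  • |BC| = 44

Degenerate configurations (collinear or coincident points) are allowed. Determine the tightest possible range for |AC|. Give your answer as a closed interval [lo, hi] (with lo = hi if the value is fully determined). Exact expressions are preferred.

|AC| ∈ [5, 83]  (≈ [5.0000, 83.0000])

|AB| ∈ [33, 39]
|BC| ∈ {44}
|AC| ∈ [5, 83]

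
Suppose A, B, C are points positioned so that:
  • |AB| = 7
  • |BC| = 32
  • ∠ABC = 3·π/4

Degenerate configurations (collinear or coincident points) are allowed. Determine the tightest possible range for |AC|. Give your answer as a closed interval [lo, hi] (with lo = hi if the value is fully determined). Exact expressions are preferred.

|AC| = √(224·√(2) + 1073)  (≈ 37.2798)

|AB| ∈ {7}
|BC| ∈ {32}
|AC| ∈ {√(224·√(2) + 1073)}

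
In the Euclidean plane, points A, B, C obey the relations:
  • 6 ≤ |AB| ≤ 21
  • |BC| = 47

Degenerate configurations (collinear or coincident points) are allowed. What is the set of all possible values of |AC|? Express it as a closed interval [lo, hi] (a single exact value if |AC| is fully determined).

|AB| ∈ [6, 21]
|BC| ∈ {47}
|AC| ∈ [26, 68]

|AC| ∈ [26, 68]  (≈ [26.0000, 68.0000])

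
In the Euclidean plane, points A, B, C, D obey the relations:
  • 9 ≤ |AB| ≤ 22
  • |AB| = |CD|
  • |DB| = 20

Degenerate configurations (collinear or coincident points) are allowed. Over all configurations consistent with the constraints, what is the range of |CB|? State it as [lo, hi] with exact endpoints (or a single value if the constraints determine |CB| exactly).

|AB| ∈ [9, 22]
|BD| ∈ {20}
|CD| ∈ [9, 22]
|AD| ∈ [0, 42]
|BC| ∈ [0, 42]
|AC| ∈ [0, 64]

|CB| ∈ [0, 42]  (≈ [0.0000, 42.0000])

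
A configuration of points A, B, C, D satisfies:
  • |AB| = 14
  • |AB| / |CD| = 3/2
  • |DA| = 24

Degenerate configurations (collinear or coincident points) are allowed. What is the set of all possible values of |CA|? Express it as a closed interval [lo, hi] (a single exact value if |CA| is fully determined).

|CA| ∈ [44/3, 100/3]  (≈ [14.6667, 33.3333])

|AB| ∈ {14}
|AD| ∈ {24}
|CD| ∈ {28/3}
|BD| ∈ [10, 38]
|AC| ∈ [44/3, 100/3]
|BC| ∈ [2/3, 142/3]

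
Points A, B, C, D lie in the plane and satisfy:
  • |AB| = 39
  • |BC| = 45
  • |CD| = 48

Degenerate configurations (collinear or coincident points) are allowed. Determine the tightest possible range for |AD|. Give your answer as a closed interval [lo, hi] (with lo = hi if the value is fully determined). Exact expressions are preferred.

|AB| ∈ {39}
|BC| ∈ {45}
|CD| ∈ {48}
|AC| ∈ [6, 84]
|BD| ∈ [3, 93]
|AD| ∈ [0, 132]

|AD| ∈ [0, 132]  (≈ [0.0000, 132.0000])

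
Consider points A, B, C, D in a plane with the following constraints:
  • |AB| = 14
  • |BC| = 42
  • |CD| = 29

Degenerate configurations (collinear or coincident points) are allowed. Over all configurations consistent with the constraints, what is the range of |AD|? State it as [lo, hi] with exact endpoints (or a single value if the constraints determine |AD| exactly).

|AD| ∈ [0, 85]  (≈ [0.0000, 85.0000])

|AB| ∈ {14}
|BC| ∈ {42}
|CD| ∈ {29}
|AC| ∈ [28, 56]
|BD| ∈ [13, 71]
|AD| ∈ [0, 85]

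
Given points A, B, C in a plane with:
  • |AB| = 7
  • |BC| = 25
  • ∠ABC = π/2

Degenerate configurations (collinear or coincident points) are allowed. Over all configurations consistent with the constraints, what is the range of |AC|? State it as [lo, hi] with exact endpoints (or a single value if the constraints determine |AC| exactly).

|AB| ∈ {7}
|BC| ∈ {25}
|AC| ∈ {√(674)}

|AC| = √(674)  (≈ 25.9615)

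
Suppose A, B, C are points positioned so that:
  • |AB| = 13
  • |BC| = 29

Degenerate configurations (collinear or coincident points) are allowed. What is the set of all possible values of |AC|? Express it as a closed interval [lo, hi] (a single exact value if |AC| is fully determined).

|AB| ∈ {13}
|BC| ∈ {29}
|AC| ∈ [16, 42]

|AC| ∈ [16, 42]  (≈ [16.0000, 42.0000])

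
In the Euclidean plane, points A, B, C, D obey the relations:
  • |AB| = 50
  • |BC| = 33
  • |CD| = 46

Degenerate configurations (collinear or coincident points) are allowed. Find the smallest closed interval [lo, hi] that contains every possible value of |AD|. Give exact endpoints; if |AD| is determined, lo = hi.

|AB| ∈ {50}
|BC| ∈ {33}
|CD| ∈ {46}
|AC| ∈ [17, 83]
|BD| ∈ [13, 79]
|AD| ∈ [0, 129]

|AD| ∈ [0, 129]  (≈ [0.0000, 129.0000])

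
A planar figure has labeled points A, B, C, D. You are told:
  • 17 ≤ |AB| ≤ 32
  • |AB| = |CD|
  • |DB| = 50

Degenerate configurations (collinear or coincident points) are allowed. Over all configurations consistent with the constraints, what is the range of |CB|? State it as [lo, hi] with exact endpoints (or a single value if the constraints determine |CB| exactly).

|CB| ∈ [18, 82]  (≈ [18.0000, 82.0000])

|AB| ∈ [17, 32]
|BD| ∈ {50}
|CD| ∈ [17, 32]
|AD| ∈ [18, 82]
|BC| ∈ [18, 82]
|AC| ∈ [0, 114]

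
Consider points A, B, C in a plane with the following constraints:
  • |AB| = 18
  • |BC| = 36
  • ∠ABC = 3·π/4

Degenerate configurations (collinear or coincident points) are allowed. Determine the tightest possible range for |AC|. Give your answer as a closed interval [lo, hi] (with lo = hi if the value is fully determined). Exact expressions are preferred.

|AB| ∈ {18}
|BC| ∈ {36}
|AC| ∈ {18·√(2·√(2) + 5)}

|AC| = 18·√(2·√(2) + 5)  (≈ 50.3628)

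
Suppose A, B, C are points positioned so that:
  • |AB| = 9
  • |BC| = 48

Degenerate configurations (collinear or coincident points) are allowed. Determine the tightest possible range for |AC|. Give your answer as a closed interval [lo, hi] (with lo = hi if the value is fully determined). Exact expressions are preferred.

|AC| ∈ [39, 57]  (≈ [39.0000, 57.0000])

|AB| ∈ {9}
|BC| ∈ {48}
|AC| ∈ [39, 57]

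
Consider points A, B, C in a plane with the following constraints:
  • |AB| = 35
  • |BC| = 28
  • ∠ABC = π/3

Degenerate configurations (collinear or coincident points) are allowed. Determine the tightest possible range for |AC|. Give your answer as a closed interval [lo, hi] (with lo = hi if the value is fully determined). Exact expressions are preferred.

|AB| ∈ {35}
|BC| ∈ {28}
|AC| ∈ {7·√(21)}

|AC| = 7·√(21)  (≈ 32.0780)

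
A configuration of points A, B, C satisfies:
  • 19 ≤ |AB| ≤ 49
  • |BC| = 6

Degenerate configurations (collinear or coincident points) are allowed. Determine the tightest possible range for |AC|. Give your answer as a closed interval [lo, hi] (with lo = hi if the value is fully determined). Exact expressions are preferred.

|AB| ∈ [19, 49]
|BC| ∈ {6}
|AC| ∈ [13, 55]

|AC| ∈ [13, 55]  (≈ [13.0000, 55.0000])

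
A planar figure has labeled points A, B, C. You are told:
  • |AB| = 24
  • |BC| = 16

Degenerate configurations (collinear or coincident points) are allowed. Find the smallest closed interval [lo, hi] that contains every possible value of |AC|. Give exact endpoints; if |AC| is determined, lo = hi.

|AB| ∈ {24}
|BC| ∈ {16}
|AC| ∈ [8, 40]

|AC| ∈ [8, 40]  (≈ [8.0000, 40.0000])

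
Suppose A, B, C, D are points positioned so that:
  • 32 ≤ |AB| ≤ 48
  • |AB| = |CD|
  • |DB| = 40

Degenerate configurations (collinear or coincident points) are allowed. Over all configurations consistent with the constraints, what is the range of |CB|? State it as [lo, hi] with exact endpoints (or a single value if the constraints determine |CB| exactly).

|CB| ∈ [0, 88]  (≈ [0.0000, 88.0000])

|AB| ∈ [32, 48]
|BD| ∈ {40}
|CD| ∈ [32, 48]
|AD| ∈ [0, 88]
|BC| ∈ [0, 88]
|AC| ∈ [0, 136]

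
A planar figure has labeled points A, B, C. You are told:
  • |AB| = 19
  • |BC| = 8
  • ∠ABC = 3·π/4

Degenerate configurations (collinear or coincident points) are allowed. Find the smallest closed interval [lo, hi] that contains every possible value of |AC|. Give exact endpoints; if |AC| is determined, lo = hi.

|AB| ∈ {19}
|BC| ∈ {8}
|AC| ∈ {√(152·√(2) + 425)}

|AC| = √(152·√(2) + 425)  (≈ 25.2974)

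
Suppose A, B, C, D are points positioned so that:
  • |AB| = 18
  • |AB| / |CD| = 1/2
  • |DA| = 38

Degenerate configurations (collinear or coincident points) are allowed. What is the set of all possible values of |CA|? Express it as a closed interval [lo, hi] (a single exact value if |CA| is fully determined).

|AB| ∈ {18}
|AD| ∈ {38}
|CD| ∈ {36}
|BD| ∈ [20, 56]
|AC| ∈ [2, 74]
|BC| ∈ [0, 92]

|CA| ∈ [2, 74]  (≈ [2.0000, 74.0000])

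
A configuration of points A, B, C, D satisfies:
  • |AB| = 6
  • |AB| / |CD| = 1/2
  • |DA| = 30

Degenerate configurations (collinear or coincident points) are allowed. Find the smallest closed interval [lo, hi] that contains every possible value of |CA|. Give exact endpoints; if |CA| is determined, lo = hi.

|CA| ∈ [18, 42]  (≈ [18.0000, 42.0000])

|AB| ∈ {6}
|AD| ∈ {30}
|CD| ∈ {12}
|BD| ∈ [24, 36]
|AC| ∈ [18, 42]
|BC| ∈ [12, 48]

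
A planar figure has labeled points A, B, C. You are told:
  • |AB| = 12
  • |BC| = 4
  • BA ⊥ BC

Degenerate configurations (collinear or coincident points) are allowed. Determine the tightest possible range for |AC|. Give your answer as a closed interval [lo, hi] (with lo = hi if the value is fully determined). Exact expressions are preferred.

|AB| ∈ {12}
|BC| ∈ {4}
|AC| ∈ {4·√(10)}

|AC| = 4·√(10)  (≈ 12.6491)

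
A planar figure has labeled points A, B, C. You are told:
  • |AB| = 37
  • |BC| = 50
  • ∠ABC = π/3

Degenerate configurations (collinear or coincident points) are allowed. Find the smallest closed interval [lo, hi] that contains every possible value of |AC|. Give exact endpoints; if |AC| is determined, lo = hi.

|AC| = √(2019)  (≈ 44.9333)

|AB| ∈ {37}
|BC| ∈ {50}
|AC| ∈ {√(2019)}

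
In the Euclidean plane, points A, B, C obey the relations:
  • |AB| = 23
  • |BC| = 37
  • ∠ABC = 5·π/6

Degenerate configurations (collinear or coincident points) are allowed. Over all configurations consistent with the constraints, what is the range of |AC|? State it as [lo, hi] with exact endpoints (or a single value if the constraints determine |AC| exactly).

|AB| ∈ {23}
|BC| ∈ {37}
|AC| ∈ {√(851·√(3) + 1898)}

|AC| = √(851·√(3) + 1898)  (≈ 58.0687)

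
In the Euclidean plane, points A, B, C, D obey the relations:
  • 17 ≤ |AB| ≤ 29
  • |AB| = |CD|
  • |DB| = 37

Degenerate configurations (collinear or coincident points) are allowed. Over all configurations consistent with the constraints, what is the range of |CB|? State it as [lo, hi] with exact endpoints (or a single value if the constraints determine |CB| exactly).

|CB| ∈ [8, 66]  (≈ [8.0000, 66.0000])

|AB| ∈ [17, 29]
|BD| ∈ {37}
|CD| ∈ [17, 29]
|AD| ∈ [8, 66]
|BC| ∈ [8, 66]
|AC| ∈ [0, 95]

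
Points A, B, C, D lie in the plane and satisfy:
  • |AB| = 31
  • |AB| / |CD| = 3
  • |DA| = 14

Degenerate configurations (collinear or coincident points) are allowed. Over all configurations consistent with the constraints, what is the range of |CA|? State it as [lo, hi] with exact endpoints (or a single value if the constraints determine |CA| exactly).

|CA| ∈ [11/3, 73/3]  (≈ [3.6667, 24.3333])

|AB| ∈ {31}
|AD| ∈ {14}
|CD| ∈ {31/3}
|BD| ∈ [17, 45]
|AC| ∈ [11/3, 73/3]
|BC| ∈ [20/3, 166/3]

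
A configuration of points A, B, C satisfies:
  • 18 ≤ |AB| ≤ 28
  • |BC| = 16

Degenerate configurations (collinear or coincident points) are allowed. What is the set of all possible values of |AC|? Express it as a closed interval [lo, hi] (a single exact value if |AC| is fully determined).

|AB| ∈ [18, 28]
|BC| ∈ {16}
|AC| ∈ [2, 44]

|AC| ∈ [2, 44]  (≈ [2.0000, 44.0000])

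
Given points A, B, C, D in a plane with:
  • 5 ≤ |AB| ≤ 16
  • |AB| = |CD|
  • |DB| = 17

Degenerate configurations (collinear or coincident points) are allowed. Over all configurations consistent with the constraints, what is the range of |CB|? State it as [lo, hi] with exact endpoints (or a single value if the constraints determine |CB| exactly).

|CB| ∈ [1, 33]  (≈ [1.0000, 33.0000])

|AB| ∈ [5, 16]
|BD| ∈ {17}
|CD| ∈ [5, 16]
|AD| ∈ [1, 33]
|BC| ∈ [1, 33]
|AC| ∈ [0, 49]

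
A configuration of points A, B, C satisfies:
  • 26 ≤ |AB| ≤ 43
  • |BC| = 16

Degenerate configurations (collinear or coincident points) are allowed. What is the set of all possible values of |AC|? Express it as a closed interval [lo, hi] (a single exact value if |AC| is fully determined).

|AC| ∈ [10, 59]  (≈ [10.0000, 59.0000])

|AB| ∈ [26, 43]
|BC| ∈ {16}
|AC| ∈ [10, 59]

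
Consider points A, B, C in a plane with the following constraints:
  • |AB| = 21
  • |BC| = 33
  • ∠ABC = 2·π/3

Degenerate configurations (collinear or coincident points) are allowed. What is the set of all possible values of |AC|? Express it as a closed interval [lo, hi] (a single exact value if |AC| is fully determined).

|AB| ∈ {21}
|BC| ∈ {33}
|AC| ∈ {3·√(247)}

|AC| = 3·√(247)  (≈ 47.1487)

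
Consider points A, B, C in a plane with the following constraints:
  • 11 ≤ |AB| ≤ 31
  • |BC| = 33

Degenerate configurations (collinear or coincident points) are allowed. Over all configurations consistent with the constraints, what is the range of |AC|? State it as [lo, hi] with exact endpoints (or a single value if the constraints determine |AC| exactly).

|AB| ∈ [11, 31]
|BC| ∈ {33}
|AC| ∈ [2, 64]

|AC| ∈ [2, 64]  (≈ [2.0000, 64.0000])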